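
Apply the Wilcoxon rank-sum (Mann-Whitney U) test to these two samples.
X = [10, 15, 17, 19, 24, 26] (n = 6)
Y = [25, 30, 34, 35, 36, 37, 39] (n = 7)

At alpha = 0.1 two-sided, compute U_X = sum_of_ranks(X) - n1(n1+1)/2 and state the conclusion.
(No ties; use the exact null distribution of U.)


Step 1: Combine and sort all 13 observations; assign midranks.
sorted (value, group): (10,X), (15,X), (17,X), (19,X), (24,X), (25,Y), (26,X), (30,Y), (34,Y), (35,Y), (36,Y), (37,Y), (39,Y)
ranks: 10->1, 15->2, 17->3, 19->4, 24->5, 25->6, 26->7, 30->8, 34->9, 35->10, 36->11, 37->12, 39->13
Step 2: Rank sum for X: R1 = 1 + 2 + 3 + 4 + 5 + 7 = 22.
Step 3: U_X = R1 - n1(n1+1)/2 = 22 - 6*7/2 = 22 - 21 = 1.
       U_Y = n1*n2 - U_X = 42 - 1 = 41.
Step 4: No ties, so the exact null distribution of U (based on enumerating the C(13,6) = 1716 equally likely rank assignments) gives the two-sided p-value.
Step 5: p-value = 0.002331; compare to alpha = 0.1. reject H0.

U_X = 1, p = 0.002331, reject H0 at alpha = 0.1.


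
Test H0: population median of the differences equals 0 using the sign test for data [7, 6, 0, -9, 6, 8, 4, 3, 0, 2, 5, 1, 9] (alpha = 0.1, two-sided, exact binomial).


Step 1: Discard zero differences. Original n = 13; n_eff = number of nonzero differences = 11.
Nonzero differences (with sign): +7, +6, -9, +6, +8, +4, +3, +2, +5, +1, +9
Step 2: Count signs: positive = 10, negative = 1.
Step 3: Under H0: P(positive) = 0.5, so the number of positives S ~ Bin(11, 0.5).
Step 4: Two-sided exact p-value = sum of Bin(11,0.5) probabilities at or below the observed probability = 0.011719.
Step 5: alpha = 0.1. reject H0.

n_eff = 11, pos = 10, neg = 1, p = 0.011719, reject H0.


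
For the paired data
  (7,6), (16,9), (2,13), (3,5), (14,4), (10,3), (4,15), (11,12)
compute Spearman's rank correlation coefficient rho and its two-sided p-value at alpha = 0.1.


Step 1: Rank x and y separately (midranks; no ties here).
rank(x): 7->4, 16->8, 2->1, 3->2, 14->7, 10->5, 4->3, 11->6
rank(y): 6->4, 9->5, 13->7, 5->3, 4->2, 3->1, 15->8, 12->6
Step 2: d_i = R_x(i) - R_y(i); compute d_i^2.
  (4-4)^2=0, (8-5)^2=9, (1-7)^2=36, (2-3)^2=1, (7-2)^2=25, (5-1)^2=16, (3-8)^2=25, (6-6)^2=0
sum(d^2) = 112.
Step 3: rho = 1 - 6*112 / (8*(8^2 - 1)) = 1 - 672/504 = -0.333333.
Step 4: Under H0, t = rho * sqrt((n-2)/(1-rho^2)) = -0.8660 ~ t(6).
Step 5: Two-sided p-value from the t-distribution with 6 df = 0.419753.
Step 6: alpha = 0.1. fail to reject H0.

rho = -0.3333, p = 0.419753, fail to reject H0 at alpha = 0.1.


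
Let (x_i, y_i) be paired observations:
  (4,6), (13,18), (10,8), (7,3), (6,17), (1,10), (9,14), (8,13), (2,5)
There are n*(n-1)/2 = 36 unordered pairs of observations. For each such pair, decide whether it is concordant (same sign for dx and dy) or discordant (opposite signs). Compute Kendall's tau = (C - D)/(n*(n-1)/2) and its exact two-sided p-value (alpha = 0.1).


Step 1: Enumerate the 36 unordered pairs (i,j) with i<j and classify each by sign(x_j-x_i) * sign(y_j-y_i).
  (1,2):dx=+9,dy=+12->C; (1,3):dx=+6,dy=+2->C; (1,4):dx=+3,dy=-3->D; (1,5):dx=+2,dy=+11->C
  (1,6):dx=-3,dy=+4->D; (1,7):dx=+5,dy=+8->C; (1,8):dx=+4,dy=+7->C; (1,9):dx=-2,dy=-1->C
  (2,3):dx=-3,dy=-10->C; (2,4):dx=-6,dy=-15->C; (2,5):dx=-7,dy=-1->C; (2,6):dx=-12,dy=-8->C
  (2,7):dx=-4,dy=-4->C; (2,8):dx=-5,dy=-5->C; (2,9):dx=-11,dy=-13->C; (3,4):dx=-3,dy=-5->C
  (3,5):dx=-4,dy=+9->D; (3,6):dx=-9,dy=+2->D; (3,7):dx=-1,dy=+6->D; (3,8):dx=-2,dy=+5->D
  (3,9):dx=-8,dy=-3->C; (4,5):dx=-1,dy=+14->D; (4,6):dx=-6,dy=+7->D; (4,7):dx=+2,dy=+11->C
  (4,8):dx=+1,dy=+10->C; (4,9):dx=-5,dy=+2->D; (5,6):dx=-5,dy=-7->C; (5,7):dx=+3,dy=-3->D
  (5,8):dx=+2,dy=-4->D; (5,9):dx=-4,dy=-12->C; (6,7):dx=+8,dy=+4->C; (6,8):dx=+7,dy=+3->C
  (6,9):dx=+1,dy=-5->D; (7,8):dx=-1,dy=-1->C; (7,9):dx=-7,dy=-9->C; (8,9):dx=-6,dy=-8->C
Step 2: C = 24, D = 12, total pairs = 36.
Step 3: tau = (C - D)/(n(n-1)/2) = (24 - 12)/36 = 0.333333.
Step 4: Exact two-sided p-value (enumerate n! = 362880 permutations of y under H0): p = 0.259518.
Step 5: alpha = 0.1. fail to reject H0.

tau_b = 0.3333 (C=24, D=12), p = 0.259518, fail to reject H0.


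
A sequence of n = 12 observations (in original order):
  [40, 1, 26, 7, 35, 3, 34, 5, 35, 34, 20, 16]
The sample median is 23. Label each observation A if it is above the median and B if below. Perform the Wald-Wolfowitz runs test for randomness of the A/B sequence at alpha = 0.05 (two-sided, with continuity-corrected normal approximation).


Step 1: Compute median = 23; label A = above, B = below.
Labels in order: ABABABABAABB  (n_A = 6, n_B = 6)
Step 2: Count runs R = 10.
Step 3: Under H0 (random ordering), E[R] = 2*n_A*n_B/(n_A+n_B) + 1 = 2*6*6/12 + 1 = 7.0000.
        Var[R] = 2*n_A*n_B*(2*n_A*n_B - n_A - n_B) / ((n_A+n_B)^2 * (n_A+n_B-1)) = 4320/1584 = 2.7273.
        SD[R] = 1.6514.
Step 4: Continuity-corrected z = (R - 0.5 - E[R]) / SD[R] = (10 - 0.5 - 7.0000) / 1.6514 = 1.5138.
Step 5: Two-sided p-value via normal approximation = 2*(1 - Phi(|z|)) = 0.130070.
Step 6: alpha = 0.05. fail to reject H0.

R = 10, z = 1.5138, p = 0.130070, fail to reject H0.


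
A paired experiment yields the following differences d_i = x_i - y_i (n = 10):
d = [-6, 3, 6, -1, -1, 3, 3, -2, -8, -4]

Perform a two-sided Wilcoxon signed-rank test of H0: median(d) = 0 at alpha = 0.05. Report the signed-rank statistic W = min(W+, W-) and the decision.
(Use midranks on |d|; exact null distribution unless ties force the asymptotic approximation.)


Step 1: Drop any zero differences (none here) and take |d_i|.
|d| = [6, 3, 6, 1, 1, 3, 3, 2, 8, 4]
Step 2: Midrank |d_i| (ties get averaged ranks).
ranks: |6|->8.5, |3|->5, |6|->8.5, |1|->1.5, |1|->1.5, |3|->5, |3|->5, |2|->3, |8|->10, |4|->7
Step 3: Attach original signs; sum ranks with positive sign and with negative sign.
W+ = 5 + 8.5 + 5 + 5 = 23.5
W- = 8.5 + 1.5 + 1.5 + 3 + 10 + 7 = 31.5
(Check: W+ + W- = 55 should equal n(n+1)/2 = 55.)
Step 4: Test statistic W = min(W+, W-) = 23.5.
Step 5: Ties in |d|, so use the tie-corrected normal approximation.
        E[W] = n(n+1)/4 = 10*11/4 = 27.5.
        Tie groups: |d|=1 (t=2), |d|=3 (t=3), |d|=6 (t=2); sum(t^3 - t) = 36.
        Var[W] = n(n+1)(2n+1)/24 - sum(t^3-t)/48 = 2310/24 - 36/48 = 95.5.
        z = (W - E[W]) / sqrt(Var[W]) = (23.5 - 27.5) / 9.7724 = -0.4093.
        Two-sided p = 2*Phi(z) = 0.682308.
Step 6: alpha = 0.05. fail to reject H0.

W+ = 23.5, W- = 31.5, W = min = 23.5, p = 0.682308, fail to reject H0.


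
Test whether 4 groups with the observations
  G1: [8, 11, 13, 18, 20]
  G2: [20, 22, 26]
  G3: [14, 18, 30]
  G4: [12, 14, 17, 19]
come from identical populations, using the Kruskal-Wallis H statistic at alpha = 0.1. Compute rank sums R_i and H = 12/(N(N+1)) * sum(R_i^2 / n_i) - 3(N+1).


Step 1: Combine all N = 15 observations and assign midranks.
sorted (value, group, rank): (8,G1,1), (11,G1,2), (12,G4,3), (13,G1,4), (14,G3,5.5), (14,G4,5.5), (17,G4,7), (18,G1,8.5), (18,G3,8.5), (19,G4,10), (20,G1,11.5), (20,G2,11.5), (22,G2,13), (26,G2,14), (30,G3,15)
Step 2: Sum ranks within each group.
R_1 = 27 (n_1 = 5)
R_2 = 38.5 (n_2 = 3)
R_3 = 29 (n_3 = 3)
R_4 = 25.5 (n_4 = 4)
Step 3: H = 12/(N(N+1)) * sum(R_i^2/n_i) - 3(N+1)
     = 12/(15*16) * (27^2/5 + 38.5^2/3 + 29^2/3 + 25.5^2/4) - 3*16
     = 0.050000 * 1082.78 - 48
     = 6.138958.
Step 4: Ties present; correction factor C = 1 - 18/(15^3 - 15) = 0.994643. Corrected H = 6.138958 / 0.994643 = 6.172023.
Step 5: Under H0, H ~ chi^2(3); p-value = 0.103534.
Step 6: alpha = 0.1. fail to reject H0.

H = 6.1720, df = 3, p = 0.103534, fail to reject H0.


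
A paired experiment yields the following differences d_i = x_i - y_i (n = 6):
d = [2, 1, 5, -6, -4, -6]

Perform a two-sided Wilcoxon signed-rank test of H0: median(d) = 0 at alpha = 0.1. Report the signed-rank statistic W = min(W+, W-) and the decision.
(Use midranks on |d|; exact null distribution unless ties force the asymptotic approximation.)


Step 1: Drop any zero differences (none here) and take |d_i|.
|d| = [2, 1, 5, 6, 4, 6]
Step 2: Midrank |d_i| (ties get averaged ranks).
ranks: |2|->2, |1|->1, |5|->4, |6|->5.5, |4|->3, |6|->5.5
Step 3: Attach original signs; sum ranks with positive sign and with negative sign.
W+ = 2 + 1 + 4 = 7
W- = 5.5 + 3 + 5.5 = 14
(Check: W+ + W- = 21 should equal n(n+1)/2 = 21.)
Step 4: Test statistic W = min(W+, W-) = 7.
Step 5: Ties in |d|, so use the tie-corrected normal approximation.
        E[W] = n(n+1)/4 = 6*7/4 = 10.5.
        Tie groups: |d|=6 (t=2); sum(t^3 - t) = 6.
        Var[W] = n(n+1)(2n+1)/24 - sum(t^3-t)/48 = 546/24 - 6/48 = 22.625.
        z = (W - E[W]) / sqrt(Var[W]) = (7 - 10.5) / 4.7566 = -0.7358.
        Two-sided p = 2*Phi(z) = 0.461838.
Step 6: alpha = 0.1. fail to reject H0.

W+ = 7, W- = 14, W = min = 7, p = 0.461838, fail to reject H0.


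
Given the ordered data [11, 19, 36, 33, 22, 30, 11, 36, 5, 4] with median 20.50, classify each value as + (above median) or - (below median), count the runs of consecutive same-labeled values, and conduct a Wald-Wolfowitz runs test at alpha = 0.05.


Step 1: Compute median = 20.50; label A = above, B = below.
Labels in order: BBAAAABABB  (n_A = 5, n_B = 5)
Step 2: Count runs R = 5.
Step 3: Under H0 (random ordering), E[R] = 2*n_A*n_B/(n_A+n_B) + 1 = 2*5*5/10 + 1 = 6.0000.
        Var[R] = 2*n_A*n_B*(2*n_A*n_B - n_A - n_B) / ((n_A+n_B)^2 * (n_A+n_B-1)) = 2000/900 = 2.2222.
        SD[R] = 1.4907.
Step 4: Continuity-corrected z = (R + 0.5 - E[R]) / SD[R] = (5 + 0.5 - 6.0000) / 1.4907 = -0.3354.
Step 5: Two-sided p-value via normal approximation = 2*(1 - Phi(|z|)) = 0.737316.
Step 6: alpha = 0.05. fail to reject H0.

R = 5, z = -0.3354, p = 0.737316, fail to reject H0.


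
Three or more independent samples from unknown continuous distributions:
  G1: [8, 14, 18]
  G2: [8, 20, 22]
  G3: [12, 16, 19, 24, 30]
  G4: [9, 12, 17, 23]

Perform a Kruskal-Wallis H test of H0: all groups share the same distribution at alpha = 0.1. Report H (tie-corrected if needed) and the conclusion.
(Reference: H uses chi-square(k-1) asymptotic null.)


Step 1: Combine all N = 15 observations and assign midranks.
sorted (value, group, rank): (8,G1,1.5), (8,G2,1.5), (9,G4,3), (12,G3,4.5), (12,G4,4.5), (14,G1,6), (16,G3,7), (17,G4,8), (18,G1,9), (19,G3,10), (20,G2,11), (22,G2,12), (23,G4,13), (24,G3,14), (30,G3,15)
Step 2: Sum ranks within each group.
R_1 = 16.5 (n_1 = 3)
R_2 = 24.5 (n_2 = 3)
R_3 = 50.5 (n_3 = 5)
R_4 = 28.5 (n_4 = 4)
Step 3: H = 12/(N(N+1)) * sum(R_i^2/n_i) - 3(N+1)
     = 12/(15*16) * (16.5^2/3 + 24.5^2/3 + 50.5^2/5 + 28.5^2/4) - 3*16
     = 0.050000 * 1003.95 - 48
     = 2.197292.
Step 4: Ties present; correction factor C = 1 - 12/(15^3 - 15) = 0.996429. Corrected H = 2.197292 / 0.996429 = 2.205167.
Step 5: Under H0, H ~ chi^2(3); p-value = 0.530931.
Step 6: alpha = 0.1. fail to reject H0.

H = 2.2052, df = 3, p = 0.530931, fail to reject H0.


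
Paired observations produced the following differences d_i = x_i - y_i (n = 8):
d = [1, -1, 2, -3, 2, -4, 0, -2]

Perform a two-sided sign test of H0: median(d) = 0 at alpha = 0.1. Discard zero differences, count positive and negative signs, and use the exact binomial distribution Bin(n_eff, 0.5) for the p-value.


Step 1: Discard zero differences. Original n = 8; n_eff = number of nonzero differences = 7.
Nonzero differences (with sign): +1, -1, +2, -3, +2, -4, -2
Step 2: Count signs: positive = 3, negative = 4.
Step 3: Under H0: P(positive) = 0.5, so the number of positives S ~ Bin(7, 0.5).
Step 4: Two-sided exact p-value = sum of Bin(7,0.5) probabilities at or below the observed probability = 1.000000.
Step 5: alpha = 0.1. fail to reject H0.

n_eff = 7, pos = 3, neg = 4, p = 1.000000, fail to reject H0.


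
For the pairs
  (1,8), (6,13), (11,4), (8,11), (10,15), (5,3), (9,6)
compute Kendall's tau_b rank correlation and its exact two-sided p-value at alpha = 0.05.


Step 1: Enumerate the 21 unordered pairs (i,j) with i<j and classify each by sign(x_j-x_i) * sign(y_j-y_i).
  (1,2):dx=+5,dy=+5->C; (1,3):dx=+10,dy=-4->D; (1,4):dx=+7,dy=+3->C; (1,5):dx=+9,dy=+7->C
  (1,6):dx=+4,dy=-5->D; (1,7):dx=+8,dy=-2->D; (2,3):dx=+5,dy=-9->D; (2,4):dx=+2,dy=-2->D
  (2,5):dx=+4,dy=+2->C; (2,6):dx=-1,dy=-10->C; (2,7):dx=+3,dy=-7->D; (3,4):dx=-3,dy=+7->D
  (3,5):dx=-1,dy=+11->D; (3,6):dx=-6,dy=-1->C; (3,7):dx=-2,dy=+2->D; (4,5):dx=+2,dy=+4->C
  (4,6):dx=-3,dy=-8->C; (4,7):dx=+1,dy=-5->D; (5,6):dx=-5,dy=-12->C; (5,7):dx=-1,dy=-9->C
  (6,7):dx=+4,dy=+3->C
Step 2: C = 11, D = 10, total pairs = 21.
Step 3: tau = (C - D)/(n(n-1)/2) = (11 - 10)/21 = 0.047619.
Step 4: Exact two-sided p-value (enumerate n! = 5040 permutations of y under H0): p = 1.000000.
Step 5: alpha = 0.05. fail to reject H0.

tau_b = 0.0476 (C=11, D=10), p = 1.000000, fail to reject H0.


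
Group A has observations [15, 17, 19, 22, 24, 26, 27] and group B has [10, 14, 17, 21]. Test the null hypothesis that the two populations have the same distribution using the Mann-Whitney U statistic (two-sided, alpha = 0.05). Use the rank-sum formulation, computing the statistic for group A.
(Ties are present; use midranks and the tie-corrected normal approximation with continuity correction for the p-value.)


Step 1: Combine and sort all 11 observations; assign midranks.
sorted (value, group): (10,Y), (14,Y), (15,X), (17,X), (17,Y), (19,X), (21,Y), (22,X), (24,X), (26,X), (27,X)
ranks: 10->1, 14->2, 15->3, 17->4.5, 17->4.5, 19->6, 21->7, 22->8, 24->9, 26->10, 27->11
Step 2: Rank sum for X: R1 = 3 + 4.5 + 6 + 8 + 9 + 10 + 11 = 51.5.
Step 3: U_X = R1 - n1(n1+1)/2 = 51.5 - 7*8/2 = 51.5 - 28 = 23.5.
       U_Y = n1*n2 - U_X = 28 - 23.5 = 4.5.
Step 4: Ties are present, so use the tie-corrected normal approximation (with continuity correction) for the p-value.
Step 5: p-value = 0.088247; compare to alpha = 0.05. fail to reject H0.

U_X = 23.5, p = 0.088247, fail to reject H0 at alpha = 0.05.


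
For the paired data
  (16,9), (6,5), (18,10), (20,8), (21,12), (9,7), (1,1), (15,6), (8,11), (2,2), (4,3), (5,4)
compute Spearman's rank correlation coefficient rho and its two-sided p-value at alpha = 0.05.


Step 1: Rank x and y separately (midranks; no ties here).
rank(x): 16->9, 6->5, 18->10, 20->11, 21->12, 9->7, 1->1, 15->8, 8->6, 2->2, 4->3, 5->4
rank(y): 9->9, 5->5, 10->10, 8->8, 12->12, 7->7, 1->1, 6->6, 11->11, 2->2, 3->3, 4->4
Step 2: d_i = R_x(i) - R_y(i); compute d_i^2.
  (9-9)^2=0, (5-5)^2=0, (10-10)^2=0, (11-8)^2=9, (12-12)^2=0, (7-7)^2=0, (1-1)^2=0, (8-6)^2=4, (6-11)^2=25, (2-2)^2=0, (3-3)^2=0, (4-4)^2=0
sum(d^2) = 38.
Step 3: rho = 1 - 6*38 / (12*(12^2 - 1)) = 1 - 228/1716 = 0.867133.
Step 4: Under H0, t = rho * sqrt((n-2)/(1-rho^2)) = 5.5054 ~ t(10).
Step 5: Two-sided p-value from the t-distribution with 10 df = 0.000260.
Step 6: alpha = 0.05. reject H0.

rho = 0.8671, p = 0.000260, reject H0 at alpha = 0.05.


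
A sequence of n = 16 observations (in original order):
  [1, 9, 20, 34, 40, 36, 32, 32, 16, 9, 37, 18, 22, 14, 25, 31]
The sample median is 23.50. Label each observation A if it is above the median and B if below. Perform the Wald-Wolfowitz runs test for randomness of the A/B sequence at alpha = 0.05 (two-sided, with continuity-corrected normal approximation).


Step 1: Compute median = 23.50; label A = above, B = below.
Labels in order: BBBAAAAABBABBBAA  (n_A = 8, n_B = 8)
Step 2: Count runs R = 6.
Step 3: Under H0 (random ordering), E[R] = 2*n_A*n_B/(n_A+n_B) + 1 = 2*8*8/16 + 1 = 9.0000.
        Var[R] = 2*n_A*n_B*(2*n_A*n_B - n_A - n_B) / ((n_A+n_B)^2 * (n_A+n_B-1)) = 14336/3840 = 3.7333.
        SD[R] = 1.9322.
Step 4: Continuity-corrected z = (R + 0.5 - E[R]) / SD[R] = (6 + 0.5 - 9.0000) / 1.9322 = -1.2939.
Step 5: Two-sided p-value via normal approximation = 2*(1 - Phi(|z|)) = 0.195709.
Step 6: alpha = 0.05. fail to reject H0.

R = 6, z = -1.2939, p = 0.195709, fail to reject H0.


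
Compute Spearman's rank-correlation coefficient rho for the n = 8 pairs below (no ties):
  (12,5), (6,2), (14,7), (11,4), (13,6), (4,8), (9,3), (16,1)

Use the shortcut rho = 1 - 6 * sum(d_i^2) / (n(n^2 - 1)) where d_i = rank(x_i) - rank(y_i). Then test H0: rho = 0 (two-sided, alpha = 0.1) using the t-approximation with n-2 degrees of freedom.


Step 1: Rank x and y separately (midranks; no ties here).
rank(x): 12->5, 6->2, 14->7, 11->4, 13->6, 4->1, 9->3, 16->8
rank(y): 5->5, 2->2, 7->7, 4->4, 6->6, 8->8, 3->3, 1->1
Step 2: d_i = R_x(i) - R_y(i); compute d_i^2.
  (5-5)^2=0, (2-2)^2=0, (7-7)^2=0, (4-4)^2=0, (6-6)^2=0, (1-8)^2=49, (3-3)^2=0, (8-1)^2=49
sum(d^2) = 98.
Step 3: rho = 1 - 6*98 / (8*(8^2 - 1)) = 1 - 588/504 = -0.166667.
Step 4: Under H0, t = rho * sqrt((n-2)/(1-rho^2)) = -0.4140 ~ t(6).
Step 5: Two-sided p-value from the t-distribution with 6 df = 0.693239.
Step 6: alpha = 0.1. fail to reject H0.

rho = -0.1667, p = 0.693239, fail to reject H0 at alpha = 0.1.


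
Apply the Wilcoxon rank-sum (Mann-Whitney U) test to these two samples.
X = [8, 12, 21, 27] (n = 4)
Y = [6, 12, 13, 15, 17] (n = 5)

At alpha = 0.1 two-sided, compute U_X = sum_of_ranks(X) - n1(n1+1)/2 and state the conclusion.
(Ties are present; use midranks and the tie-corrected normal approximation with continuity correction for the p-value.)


Step 1: Combine and sort all 9 observations; assign midranks.
sorted (value, group): (6,Y), (8,X), (12,X), (12,Y), (13,Y), (15,Y), (17,Y), (21,X), (27,X)
ranks: 6->1, 8->2, 12->3.5, 12->3.5, 13->5, 15->6, 17->7, 21->8, 27->9
Step 2: Rank sum for X: R1 = 2 + 3.5 + 8 + 9 = 22.5.
Step 3: U_X = R1 - n1(n1+1)/2 = 22.5 - 4*5/2 = 22.5 - 10 = 12.5.
       U_Y = n1*n2 - U_X = 20 - 12.5 = 7.5.
Step 4: Ties are present, so use the tie-corrected normal approximation (with continuity correction) for the p-value.
Step 5: p-value = 0.622753; compare to alpha = 0.1. fail to reject H0.

U_X = 12.5, p = 0.622753, fail to reject H0 at alpha = 0.1.


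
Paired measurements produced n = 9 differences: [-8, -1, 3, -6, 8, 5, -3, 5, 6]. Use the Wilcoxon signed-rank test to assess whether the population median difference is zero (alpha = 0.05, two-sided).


Step 1: Drop any zero differences (none here) and take |d_i|.
|d| = [8, 1, 3, 6, 8, 5, 3, 5, 6]
Step 2: Midrank |d_i| (ties get averaged ranks).
ranks: |8|->8.5, |1|->1, |3|->2.5, |6|->6.5, |8|->8.5, |5|->4.5, |3|->2.5, |5|->4.5, |6|->6.5
Step 3: Attach original signs; sum ranks with positive sign and with negative sign.
W+ = 2.5 + 8.5 + 4.5 + 4.5 + 6.5 = 26.5
W- = 8.5 + 1 + 6.5 + 2.5 = 18.5
(Check: W+ + W- = 45 should equal n(n+1)/2 = 45.)
Step 4: Test statistic W = min(W+, W-) = 18.5.
Step 5: Ties in |d|, so use the tie-corrected normal approximation.
        E[W] = n(n+1)/4 = 9*10/4 = 22.5.
        Tie groups: |d|=3 (t=2), |d|=5 (t=2), |d|=6 (t=2), |d|=8 (t=2); sum(t^3 - t) = 24.
        Var[W] = n(n+1)(2n+1)/24 - sum(t^3-t)/48 = 1710/24 - 24/48 = 70.75.
        z = (W - E[W]) / sqrt(Var[W]) = (18.5 - 22.5) / 8.4113 = -0.4756.
        Two-sided p = 2*Phi(z) = 0.634395.
Step 6: alpha = 0.05. fail to reject H0.

W+ = 26.5, W- = 18.5, W = min = 18.5, p = 0.634395, fail to reject H0.


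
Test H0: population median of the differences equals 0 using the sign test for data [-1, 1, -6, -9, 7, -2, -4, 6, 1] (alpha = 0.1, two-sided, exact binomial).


Step 1: Discard zero differences. Original n = 9; n_eff = number of nonzero differences = 9.
Nonzero differences (with sign): -1, +1, -6, -9, +7, -2, -4, +6, +1
Step 2: Count signs: positive = 4, negative = 5.
Step 3: Under H0: P(positive) = 0.5, so the number of positives S ~ Bin(9, 0.5).
Step 4: Two-sided exact p-value = sum of Bin(9,0.5) probabilities at or below the observed probability = 1.000000.
Step 5: alpha = 0.1. fail to reject H0.

n_eff = 9, pos = 4, neg = 5, p = 1.000000, fail to reject H0.


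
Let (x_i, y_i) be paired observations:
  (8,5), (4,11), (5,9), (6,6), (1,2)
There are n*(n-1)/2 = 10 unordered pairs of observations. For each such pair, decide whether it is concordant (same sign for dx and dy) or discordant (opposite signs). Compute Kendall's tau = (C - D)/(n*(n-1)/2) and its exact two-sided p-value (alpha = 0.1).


Step 1: Enumerate the 10 unordered pairs (i,j) with i<j and classify each by sign(x_j-x_i) * sign(y_j-y_i).
  (1,2):dx=-4,dy=+6->D; (1,3):dx=-3,dy=+4->D; (1,4):dx=-2,dy=+1->D; (1,5):dx=-7,dy=-3->C
  (2,3):dx=+1,dy=-2->D; (2,4):dx=+2,dy=-5->D; (2,5):dx=-3,dy=-9->C; (3,4):dx=+1,dy=-3->D
  (3,5):dx=-4,dy=-7->C; (4,5):dx=-5,dy=-4->C
Step 2: C = 4, D = 6, total pairs = 10.
Step 3: tau = (C - D)/(n(n-1)/2) = (4 - 6)/10 = -0.200000.
Step 4: Exact two-sided p-value (enumerate n! = 120 permutations of y under H0): p = 0.816667.
Step 5: alpha = 0.1. fail to reject H0.

tau_b = -0.2000 (C=4, D=6), p = 0.816667, fail to reject H0.


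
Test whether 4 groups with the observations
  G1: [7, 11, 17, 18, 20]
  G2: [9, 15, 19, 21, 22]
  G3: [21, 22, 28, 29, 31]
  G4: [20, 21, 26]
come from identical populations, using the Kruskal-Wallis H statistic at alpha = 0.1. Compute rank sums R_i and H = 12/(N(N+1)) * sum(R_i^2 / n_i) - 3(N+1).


Step 1: Combine all N = 18 observations and assign midranks.
sorted (value, group, rank): (7,G1,1), (9,G2,2), (11,G1,3), (15,G2,4), (17,G1,5), (18,G1,6), (19,G2,7), (20,G1,8.5), (20,G4,8.5), (21,G2,11), (21,G3,11), (21,G4,11), (22,G2,13.5), (22,G3,13.5), (26,G4,15), (28,G3,16), (29,G3,17), (31,G3,18)
Step 2: Sum ranks within each group.
R_1 = 23.5 (n_1 = 5)
R_2 = 37.5 (n_2 = 5)
R_3 = 75.5 (n_3 = 5)
R_4 = 34.5 (n_4 = 3)
Step 3: H = 12/(N(N+1)) * sum(R_i^2/n_i) - 3(N+1)
     = 12/(18*19) * (23.5^2/5 + 37.5^2/5 + 75.5^2/5 + 34.5^2/3) - 3*19
     = 0.035088 * 1928.5 - 57
     = 10.666667.
Step 4: Ties present; correction factor C = 1 - 36/(18^3 - 18) = 0.993808. Corrected H = 10.666667 / 0.993808 = 10.733126.
Step 5: Under H0, H ~ chi^2(3); p-value = 0.013260.
Step 6: alpha = 0.1. reject H0.

H = 10.7331, df = 3, p = 0.013260, reject H0.


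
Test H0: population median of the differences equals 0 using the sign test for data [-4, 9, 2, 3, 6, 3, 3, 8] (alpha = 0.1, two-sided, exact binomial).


Step 1: Discard zero differences. Original n = 8; n_eff = number of nonzero differences = 8.
Nonzero differences (with sign): -4, +9, +2, +3, +6, +3, +3, +8
Step 2: Count signs: positive = 7, negative = 1.
Step 3: Under H0: P(positive) = 0.5, so the number of positives S ~ Bin(8, 0.5).
Step 4: Two-sided exact p-value = sum of Bin(8,0.5) probabilities at or below the observed probability = 0.070312.
Step 5: alpha = 0.1. reject H0.

n_eff = 8, pos = 7, neg = 1, p = 0.070312, reject H0.


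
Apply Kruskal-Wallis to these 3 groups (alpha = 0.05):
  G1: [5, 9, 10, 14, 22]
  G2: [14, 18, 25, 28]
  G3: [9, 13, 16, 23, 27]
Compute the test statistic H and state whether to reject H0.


Step 1: Combine all N = 14 observations and assign midranks.
sorted (value, group, rank): (5,G1,1), (9,G1,2.5), (9,G3,2.5), (10,G1,4), (13,G3,5), (14,G1,6.5), (14,G2,6.5), (16,G3,8), (18,G2,9), (22,G1,10), (23,G3,11), (25,G2,12), (27,G3,13), (28,G2,14)
Step 2: Sum ranks within each group.
R_1 = 24 (n_1 = 5)
R_2 = 41.5 (n_2 = 4)
R_3 = 39.5 (n_3 = 5)
Step 3: H = 12/(N(N+1)) * sum(R_i^2/n_i) - 3(N+1)
     = 12/(14*15) * (24^2/5 + 41.5^2/4 + 39.5^2/5) - 3*15
     = 0.057143 * 857.812 - 45
     = 4.017857.
Step 4: Ties present; correction factor C = 1 - 12/(14^3 - 14) = 0.995604. Corrected H = 4.017857 / 0.995604 = 4.035596.
Step 5: Under H0, H ~ chi^2(2); p-value = 0.132948.
Step 6: alpha = 0.05. fail to reject H0.

H = 4.0356, df = 2, p = 0.132948, fail to reject H0.


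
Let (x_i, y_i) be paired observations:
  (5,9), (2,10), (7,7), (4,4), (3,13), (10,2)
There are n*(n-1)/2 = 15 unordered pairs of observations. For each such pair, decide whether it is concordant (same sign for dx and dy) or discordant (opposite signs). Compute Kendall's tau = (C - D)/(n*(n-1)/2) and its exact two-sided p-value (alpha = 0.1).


Step 1: Enumerate the 15 unordered pairs (i,j) with i<j and classify each by sign(x_j-x_i) * sign(y_j-y_i).
  (1,2):dx=-3,dy=+1->D; (1,3):dx=+2,dy=-2->D; (1,4):dx=-1,dy=-5->C; (1,5):dx=-2,dy=+4->D
  (1,6):dx=+5,dy=-7->D; (2,3):dx=+5,dy=-3->D; (2,4):dx=+2,dy=-6->D; (2,5):dx=+1,dy=+3->C
  (2,6):dx=+8,dy=-8->D; (3,4):dx=-3,dy=-3->C; (3,5):dx=-4,dy=+6->D; (3,6):dx=+3,dy=-5->D
  (4,5):dx=-1,dy=+9->D; (4,6):dx=+6,dy=-2->D; (5,6):dx=+7,dy=-11->D
Step 2: C = 3, D = 12, total pairs = 15.
Step 3: tau = (C - D)/(n(n-1)/2) = (3 - 12)/15 = -0.600000.
Step 4: Exact two-sided p-value (enumerate n! = 720 permutations of y under H0): p = 0.136111.
Step 5: alpha = 0.1. fail to reject H0.

tau_b = -0.6000 (C=3, D=12), p = 0.136111, fail to reject H0.


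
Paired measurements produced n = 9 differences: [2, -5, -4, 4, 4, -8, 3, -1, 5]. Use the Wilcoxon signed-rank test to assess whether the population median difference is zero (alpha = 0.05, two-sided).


Step 1: Drop any zero differences (none here) and take |d_i|.
|d| = [2, 5, 4, 4, 4, 8, 3, 1, 5]
Step 2: Midrank |d_i| (ties get averaged ranks).
ranks: |2|->2, |5|->7.5, |4|->5, |4|->5, |4|->5, |8|->9, |3|->3, |1|->1, |5|->7.5
Step 3: Attach original signs; sum ranks with positive sign and with negative sign.
W+ = 2 + 5 + 5 + 3 + 7.5 = 22.5
W- = 7.5 + 5 + 9 + 1 = 22.5
(Check: W+ + W- = 45 should equal n(n+1)/2 = 45.)
Step 4: Test statistic W = min(W+, W-) = 22.5.
Step 5: Ties in |d|, so use the tie-corrected normal approximation.
        E[W] = n(n+1)/4 = 9*10/4 = 22.5.
        Tie groups: |d|=4 (t=3), |d|=5 (t=2); sum(t^3 - t) = 30.
        Var[W] = n(n+1)(2n+1)/24 - sum(t^3-t)/48 = 1710/24 - 30/48 = 70.625.
        z = (W - E[W]) / sqrt(Var[W]) = (22.5 - 22.5) / 8.4039 = 0.0000.
        Two-sided p = 2*Phi(z) = 1.000000.
Step 6: alpha = 0.05. fail to reject H0.

W+ = 22.5, W- = 22.5, W = min = 22.5, p = 1.000000, fail to reject H0.


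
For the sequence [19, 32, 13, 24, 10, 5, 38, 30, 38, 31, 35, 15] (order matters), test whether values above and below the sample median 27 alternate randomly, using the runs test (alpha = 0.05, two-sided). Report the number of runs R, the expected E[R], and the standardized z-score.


Step 1: Compute median = 27; label A = above, B = below.
Labels in order: BABBBBAAAAAB  (n_A = 6, n_B = 6)
Step 2: Count runs R = 5.
Step 3: Under H0 (random ordering), E[R] = 2*n_A*n_B/(n_A+n_B) + 1 = 2*6*6/12 + 1 = 7.0000.
        Var[R] = 2*n_A*n_B*(2*n_A*n_B - n_A - n_B) / ((n_A+n_B)^2 * (n_A+n_B-1)) = 4320/1584 = 2.7273.
        SD[R] = 1.6514.
Step 4: Continuity-corrected z = (R + 0.5 - E[R]) / SD[R] = (5 + 0.5 - 7.0000) / 1.6514 = -0.9083.
Step 5: Two-sided p-value via normal approximation = 2*(1 - Phi(|z|)) = 0.363722.
Step 6: alpha = 0.05. fail to reject H0.

R = 5, z = -0.9083, p = 0.363722, fail to reject H0.


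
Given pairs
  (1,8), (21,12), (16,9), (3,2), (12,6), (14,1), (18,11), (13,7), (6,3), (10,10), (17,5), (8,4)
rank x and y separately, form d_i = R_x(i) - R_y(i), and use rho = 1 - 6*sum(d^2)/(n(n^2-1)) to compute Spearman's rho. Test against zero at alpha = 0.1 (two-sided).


Step 1: Rank x and y separately (midranks; no ties here).
rank(x): 1->1, 21->12, 16->9, 3->2, 12->6, 14->8, 18->11, 13->7, 6->3, 10->5, 17->10, 8->4
rank(y): 8->8, 12->12, 9->9, 2->2, 6->6, 1->1, 11->11, 7->7, 3->3, 10->10, 5->5, 4->4
Step 2: d_i = R_x(i) - R_y(i); compute d_i^2.
  (1-8)^2=49, (12-12)^2=0, (9-9)^2=0, (2-2)^2=0, (6-6)^2=0, (8-1)^2=49, (11-11)^2=0, (7-7)^2=0, (3-3)^2=0, (5-10)^2=25, (10-5)^2=25, (4-4)^2=0
sum(d^2) = 148.
Step 3: rho = 1 - 6*148 / (12*(12^2 - 1)) = 1 - 888/1716 = 0.482517.
Step 4: Under H0, t = rho * sqrt((n-2)/(1-rho^2)) = 1.7421 ~ t(10).
Step 5: Two-sided p-value from the t-distribution with 10 df = 0.112109.
Step 6: alpha = 0.1. fail to reject H0.

rho = 0.4825, p = 0.112109, fail to reject H0 at alpha = 0.1.


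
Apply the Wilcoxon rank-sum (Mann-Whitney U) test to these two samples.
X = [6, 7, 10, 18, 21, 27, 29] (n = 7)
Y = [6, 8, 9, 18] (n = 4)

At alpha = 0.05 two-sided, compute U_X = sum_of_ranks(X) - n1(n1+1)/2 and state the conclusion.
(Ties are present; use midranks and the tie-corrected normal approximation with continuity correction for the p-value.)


Step 1: Combine and sort all 11 observations; assign midranks.
sorted (value, group): (6,X), (6,Y), (7,X), (8,Y), (9,Y), (10,X), (18,X), (18,Y), (21,X), (27,X), (29,X)
ranks: 6->1.5, 6->1.5, 7->3, 8->4, 9->5, 10->6, 18->7.5, 18->7.5, 21->9, 27->10, 29->11
Step 2: Rank sum for X: R1 = 1.5 + 3 + 6 + 7.5 + 9 + 10 + 11 = 48.
Step 3: U_X = R1 - n1(n1+1)/2 = 48 - 7*8/2 = 48 - 28 = 20.
       U_Y = n1*n2 - U_X = 28 - 20 = 8.
Step 4: Ties are present, so use the tie-corrected normal approximation (with continuity correction) for the p-value.
Step 5: p-value = 0.296412; compare to alpha = 0.05. fail to reject H0.

U_X = 20, p = 0.296412, fail to reject H0 at alpha = 0.05.


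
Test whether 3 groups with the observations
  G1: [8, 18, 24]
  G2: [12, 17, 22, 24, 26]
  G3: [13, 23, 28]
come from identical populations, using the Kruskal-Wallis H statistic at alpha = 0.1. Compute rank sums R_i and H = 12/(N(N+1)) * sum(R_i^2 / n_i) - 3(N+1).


Step 1: Combine all N = 11 observations and assign midranks.
sorted (value, group, rank): (8,G1,1), (12,G2,2), (13,G3,3), (17,G2,4), (18,G1,5), (22,G2,6), (23,G3,7), (24,G1,8.5), (24,G2,8.5), (26,G2,10), (28,G3,11)
Step 2: Sum ranks within each group.
R_1 = 14.5 (n_1 = 3)
R_2 = 30.5 (n_2 = 5)
R_3 = 21 (n_3 = 3)
Step 3: H = 12/(N(N+1)) * sum(R_i^2/n_i) - 3(N+1)
     = 12/(11*12) * (14.5^2/3 + 30.5^2/5 + 21^2/3) - 3*12
     = 0.090909 * 403.133 - 36
     = 0.648485.
Step 4: Ties present; correction factor C = 1 - 6/(11^3 - 11) = 0.995455. Corrected H = 0.648485 / 0.995455 = 0.651446.
Step 5: Under H0, H ~ chi^2(2); p-value = 0.722005.
Step 6: alpha = 0.1. fail to reject H0.

H = 0.6514, df = 2, p = 0.722005, fail to reject H0.


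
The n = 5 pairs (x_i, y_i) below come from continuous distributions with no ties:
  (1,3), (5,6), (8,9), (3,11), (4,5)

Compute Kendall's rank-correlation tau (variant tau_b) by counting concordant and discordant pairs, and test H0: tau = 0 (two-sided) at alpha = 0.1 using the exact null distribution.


Step 1: Enumerate the 10 unordered pairs (i,j) with i<j and classify each by sign(x_j-x_i) * sign(y_j-y_i).
  (1,2):dx=+4,dy=+3->C; (1,3):dx=+7,dy=+6->C; (1,4):dx=+2,dy=+8->C; (1,5):dx=+3,dy=+2->C
  (2,3):dx=+3,dy=+3->C; (2,4):dx=-2,dy=+5->D; (2,5):dx=-1,dy=-1->C; (3,4):dx=-5,dy=+2->D
  (3,5):dx=-4,dy=-4->C; (4,5):dx=+1,dy=-6->D
Step 2: C = 7, D = 3, total pairs = 10.
Step 3: tau = (C - D)/(n(n-1)/2) = (7 - 3)/10 = 0.400000.
Step 4: Exact two-sided p-value (enumerate n! = 120 permutations of y under H0): p = 0.483333.
Step 5: alpha = 0.1. fail to reject H0.

tau_b = 0.4000 (C=7, D=3), p = 0.483333, fail to reject H0.


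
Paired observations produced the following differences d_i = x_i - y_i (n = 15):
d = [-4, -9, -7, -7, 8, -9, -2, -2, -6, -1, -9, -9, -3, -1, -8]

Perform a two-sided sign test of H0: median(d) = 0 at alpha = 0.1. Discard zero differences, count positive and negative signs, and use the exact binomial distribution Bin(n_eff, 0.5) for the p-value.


Step 1: Discard zero differences. Original n = 15; n_eff = number of nonzero differences = 15.
Nonzero differences (with sign): -4, -9, -7, -7, +8, -9, -2, -2, -6, -1, -9, -9, -3, -1, -8
Step 2: Count signs: positive = 1, negative = 14.
Step 3: Under H0: P(positive) = 0.5, so the number of positives S ~ Bin(15, 0.5).
Step 4: Two-sided exact p-value = sum of Bin(15,0.5) probabilities at or below the observed probability = 0.000977.
Step 5: alpha = 0.1. reject H0.

n_eff = 15, pos = 1, neg = 14, p = 0.000977, reject H0.


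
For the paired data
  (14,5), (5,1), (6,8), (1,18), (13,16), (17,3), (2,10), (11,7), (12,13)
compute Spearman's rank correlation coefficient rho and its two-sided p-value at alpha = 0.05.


Step 1: Rank x and y separately (midranks; no ties here).
rank(x): 14->8, 5->3, 6->4, 1->1, 13->7, 17->9, 2->2, 11->5, 12->6
rank(y): 5->3, 1->1, 8->5, 18->9, 16->8, 3->2, 10->6, 7->4, 13->7
Step 2: d_i = R_x(i) - R_y(i); compute d_i^2.
  (8-3)^2=25, (3-1)^2=4, (4-5)^2=1, (1-9)^2=64, (7-8)^2=1, (9-2)^2=49, (2-6)^2=16, (5-4)^2=1, (6-7)^2=1
sum(d^2) = 162.
Step 3: rho = 1 - 6*162 / (9*(9^2 - 1)) = 1 - 972/720 = -0.350000.
Step 4: Under H0, t = rho * sqrt((n-2)/(1-rho^2)) = -0.9885 ~ t(7).
Step 5: Two-sided p-value from the t-distribution with 7 df = 0.355820.
Step 6: alpha = 0.05. fail to reject H0.

rho = -0.3500, p = 0.355820, fail to reject H0 at alpha = 0.05.


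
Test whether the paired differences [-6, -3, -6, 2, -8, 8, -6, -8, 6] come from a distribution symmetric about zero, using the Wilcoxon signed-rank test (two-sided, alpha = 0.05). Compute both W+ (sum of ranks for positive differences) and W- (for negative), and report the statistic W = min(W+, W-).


Step 1: Drop any zero differences (none here) and take |d_i|.
|d| = [6, 3, 6, 2, 8, 8, 6, 8, 6]
Step 2: Midrank |d_i| (ties get averaged ranks).
ranks: |6|->4.5, |3|->2, |6|->4.5, |2|->1, |8|->8, |8|->8, |6|->4.5, |8|->8, |6|->4.5
Step 3: Attach original signs; sum ranks with positive sign and with negative sign.
W+ = 1 + 8 + 4.5 = 13.5
W- = 4.5 + 2 + 4.5 + 8 + 4.5 + 8 = 31.5
(Check: W+ + W- = 45 should equal n(n+1)/2 = 45.)
Step 4: Test statistic W = min(W+, W-) = 13.5.
Step 5: Ties in |d|, so use the tie-corrected normal approximation.
        E[W] = n(n+1)/4 = 9*10/4 = 22.5.
        Tie groups: |d|=6 (t=4), |d|=8 (t=3); sum(t^3 - t) = 84.
        Var[W] = n(n+1)(2n+1)/24 - sum(t^3-t)/48 = 1710/24 - 84/48 = 69.5.
        z = (W - E[W]) / sqrt(Var[W]) = (13.5 - 22.5) / 8.3367 = -1.0796.
        Two-sided p = 2*Phi(z) = 0.280334.
Step 6: alpha = 0.05. fail to reject H0.

W+ = 13.5, W- = 31.5, W = min = 13.5, p = 0.280334, fail to reject H0.


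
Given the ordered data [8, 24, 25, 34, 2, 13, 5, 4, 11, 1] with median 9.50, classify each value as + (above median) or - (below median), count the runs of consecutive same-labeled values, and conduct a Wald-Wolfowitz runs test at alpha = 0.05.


Step 1: Compute median = 9.50; label A = above, B = below.
Labels in order: BAAABABBAB  (n_A = 5, n_B = 5)
Step 2: Count runs R = 7.
Step 3: Under H0 (random ordering), E[R] = 2*n_A*n_B/(n_A+n_B) + 1 = 2*5*5/10 + 1 = 6.0000.
        Var[R] = 2*n_A*n_B*(2*n_A*n_B - n_A - n_B) / ((n_A+n_B)^2 * (n_A+n_B-1)) = 2000/900 = 2.2222.
        SD[R] = 1.4907.
Step 4: Continuity-corrected z = (R - 0.5 - E[R]) / SD[R] = (7 - 0.5 - 6.0000) / 1.4907 = 0.3354.
Step 5: Two-sided p-value via normal approximation = 2*(1 - Phi(|z|)) = 0.737316.
Step 6: alpha = 0.05. fail to reject H0.

R = 7, z = 0.3354, p = 0.737316, fail to reject H0.


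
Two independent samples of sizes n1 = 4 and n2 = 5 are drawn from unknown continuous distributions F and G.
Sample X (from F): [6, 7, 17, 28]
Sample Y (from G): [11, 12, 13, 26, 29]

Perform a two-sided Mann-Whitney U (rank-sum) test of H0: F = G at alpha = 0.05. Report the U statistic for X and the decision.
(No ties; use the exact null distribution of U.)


Step 1: Combine and sort all 9 observations; assign midranks.
sorted (value, group): (6,X), (7,X), (11,Y), (12,Y), (13,Y), (17,X), (26,Y), (28,X), (29,Y)
ranks: 6->1, 7->2, 11->3, 12->4, 13->5, 17->6, 26->7, 28->8, 29->9
Step 2: Rank sum for X: R1 = 1 + 2 + 6 + 8 = 17.
Step 3: U_X = R1 - n1(n1+1)/2 = 17 - 4*5/2 = 17 - 10 = 7.
       U_Y = n1*n2 - U_X = 20 - 7 = 13.
Step 4: No ties, so the exact null distribution of U (based on enumerating the C(9,4) = 126 equally likely rank assignments) gives the two-sided p-value.
Step 5: p-value = 0.555556; compare to alpha = 0.05. fail to reject H0.

U_X = 7, p = 0.555556, fail to reject H0 at alpha = 0.05.


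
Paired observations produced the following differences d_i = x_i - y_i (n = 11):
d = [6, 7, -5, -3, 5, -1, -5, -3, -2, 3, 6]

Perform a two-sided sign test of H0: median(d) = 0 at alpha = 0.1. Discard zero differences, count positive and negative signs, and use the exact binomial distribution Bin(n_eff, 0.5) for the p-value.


Step 1: Discard zero differences. Original n = 11; n_eff = number of nonzero differences = 11.
Nonzero differences (with sign): +6, +7, -5, -3, +5, -1, -5, -3, -2, +3, +6
Step 2: Count signs: positive = 5, negative = 6.
Step 3: Under H0: P(positive) = 0.5, so the number of positives S ~ Bin(11, 0.5).
Step 4: Two-sided exact p-value = sum of Bin(11,0.5) probabilities at or below the observed probability = 1.000000.
Step 5: alpha = 0.1. fail to reject H0.

n_eff = 11, pos = 5, neg = 6, p = 1.000000, fail to reject H0.


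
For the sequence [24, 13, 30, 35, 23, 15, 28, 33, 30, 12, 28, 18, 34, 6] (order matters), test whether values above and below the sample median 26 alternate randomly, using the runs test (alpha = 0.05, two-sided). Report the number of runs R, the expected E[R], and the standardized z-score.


Step 1: Compute median = 26; label A = above, B = below.
Labels in order: BBAABBAAABABAB  (n_A = 7, n_B = 7)
Step 2: Count runs R = 9.
Step 3: Under H0 (random ordering), E[R] = 2*n_A*n_B/(n_A+n_B) + 1 = 2*7*7/14 + 1 = 8.0000.
        Var[R] = 2*n_A*n_B*(2*n_A*n_B - n_A - n_B) / ((n_A+n_B)^2 * (n_A+n_B-1)) = 8232/2548 = 3.2308.
        SD[R] = 1.7974.
Step 4: Continuity-corrected z = (R - 0.5 - E[R]) / SD[R] = (9 - 0.5 - 8.0000) / 1.7974 = 0.2782.
Step 5: Two-sided p-value via normal approximation = 2*(1 - Phi(|z|)) = 0.780879.
Step 6: alpha = 0.05. fail to reject H0.

R = 9, z = 0.2782, p = 0.780879, fail to reject H0.


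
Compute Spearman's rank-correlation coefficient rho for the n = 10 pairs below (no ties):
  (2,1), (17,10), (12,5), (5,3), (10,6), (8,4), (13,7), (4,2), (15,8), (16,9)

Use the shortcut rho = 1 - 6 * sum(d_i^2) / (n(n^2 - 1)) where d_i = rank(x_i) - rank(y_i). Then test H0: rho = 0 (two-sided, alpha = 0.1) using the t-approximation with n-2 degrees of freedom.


Step 1: Rank x and y separately (midranks; no ties here).
rank(x): 2->1, 17->10, 12->6, 5->3, 10->5, 8->4, 13->7, 4->2, 15->8, 16->9
rank(y): 1->1, 10->10, 5->5, 3->3, 6->6, 4->4, 7->7, 2->2, 8->8, 9->9
Step 2: d_i = R_x(i) - R_y(i); compute d_i^2.
  (1-1)^2=0, (10-10)^2=0, (6-5)^2=1, (3-3)^2=0, (5-6)^2=1, (4-4)^2=0, (7-7)^2=0, (2-2)^2=0, (8-8)^2=0, (9-9)^2=0
sum(d^2) = 2.
Step 3: rho = 1 - 6*2 / (10*(10^2 - 1)) = 1 - 12/990 = 0.987879.
Step 4: Under H0, t = rho * sqrt((n-2)/(1-rho^2)) = 18.0003 ~ t(8).
Step 5: Two-sided p-value from the t-distribution with 8 df = 0.000000.
Step 6: alpha = 0.1. reject H0.

rho = 0.9879, p = 0.000000, reject H0 at alpha = 0.1.


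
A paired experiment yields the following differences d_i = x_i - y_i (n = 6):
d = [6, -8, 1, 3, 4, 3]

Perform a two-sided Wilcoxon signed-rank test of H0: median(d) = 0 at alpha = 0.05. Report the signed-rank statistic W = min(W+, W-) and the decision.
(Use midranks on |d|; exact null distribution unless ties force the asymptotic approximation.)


Step 1: Drop any zero differences (none here) and take |d_i|.
|d| = [6, 8, 1, 3, 4, 3]
Step 2: Midrank |d_i| (ties get averaged ranks).
ranks: |6|->5, |8|->6, |1|->1, |3|->2.5, |4|->4, |3|->2.5
Step 3: Attach original signs; sum ranks with positive sign and with negative sign.
W+ = 5 + 1 + 2.5 + 4 + 2.5 = 15
W- = 6 = 6
(Check: W+ + W- = 21 should equal n(n+1)/2 = 21.)
Step 4: Test statistic W = min(W+, W-) = 6.
Step 5: Ties in |d|, so use the tie-corrected normal approximation.
        E[W] = n(n+1)/4 = 6*7/4 = 10.5.
        Tie groups: |d|=3 (t=2); sum(t^3 - t) = 6.
        Var[W] = n(n+1)(2n+1)/24 - sum(t^3-t)/48 = 546/24 - 6/48 = 22.625.
        z = (W - E[W]) / sqrt(Var[W]) = (6 - 10.5) / 4.7566 = -0.9461.
        Two-sided p = 2*Phi(z) = 0.344118.
Step 6: alpha = 0.05. fail to reject H0.

W+ = 15, W- = 6, W = min = 6, p = 0.344118, fail to reject H0.


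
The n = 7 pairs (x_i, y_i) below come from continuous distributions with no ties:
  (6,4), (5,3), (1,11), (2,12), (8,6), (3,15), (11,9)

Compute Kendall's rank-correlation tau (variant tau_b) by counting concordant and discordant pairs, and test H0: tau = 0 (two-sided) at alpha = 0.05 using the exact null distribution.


Step 1: Enumerate the 21 unordered pairs (i,j) with i<j and classify each by sign(x_j-x_i) * sign(y_j-y_i).
  (1,2):dx=-1,dy=-1->C; (1,3):dx=-5,dy=+7->D; (1,4):dx=-4,dy=+8->D; (1,5):dx=+2,dy=+2->C
  (1,6):dx=-3,dy=+11->D; (1,7):dx=+5,dy=+5->C; (2,3):dx=-4,dy=+8->D; (2,4):dx=-3,dy=+9->D
  (2,5):dx=+3,dy=+3->C; (2,6):dx=-2,dy=+12->D; (2,7):dx=+6,dy=+6->C; (3,4):dx=+1,dy=+1->C
  (3,5):dx=+7,dy=-5->D; (3,6):dx=+2,dy=+4->C; (3,7):dx=+10,dy=-2->D; (4,5):dx=+6,dy=-6->D
  (4,6):dx=+1,dy=+3->C; (4,7):dx=+9,dy=-3->D; (5,6):dx=-5,dy=+9->D; (5,7):dx=+3,dy=+3->C
  (6,7):dx=+8,dy=-6->D
Step 2: C = 9, D = 12, total pairs = 21.
Step 3: tau = (C - D)/(n(n-1)/2) = (9 - 12)/21 = -0.142857.
Step 4: Exact two-sided p-value (enumerate n! = 5040 permutations of y under H0): p = 0.772619.
Step 5: alpha = 0.05. fail to reject H0.

tau_b = -0.1429 (C=9, D=12), p = 0.772619, fail to reject H0.
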